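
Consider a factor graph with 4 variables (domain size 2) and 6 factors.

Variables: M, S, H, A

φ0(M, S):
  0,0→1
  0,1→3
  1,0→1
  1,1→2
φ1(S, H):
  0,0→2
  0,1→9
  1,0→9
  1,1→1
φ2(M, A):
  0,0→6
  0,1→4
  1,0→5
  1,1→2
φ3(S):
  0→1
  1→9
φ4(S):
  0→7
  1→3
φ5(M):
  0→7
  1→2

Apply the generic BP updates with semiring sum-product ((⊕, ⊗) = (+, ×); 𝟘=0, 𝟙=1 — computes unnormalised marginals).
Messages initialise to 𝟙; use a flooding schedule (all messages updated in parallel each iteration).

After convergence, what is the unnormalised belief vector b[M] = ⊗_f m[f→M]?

b[M] = [62090, 8638]

init: all messages = 𝟙 over 2 values
r1 m[φ0→M] = [4, 3]
r1 m[φ0→S] = [2, 5]
r1 m[φ1→S] = [11, 10]
r1 m[φ1→H] = [11, 10]
r1 m[φ2→M] = [10, 7]
r1 m[φ2→A] = [11, 6]
r1 m[φ3→S] = [1, 9]
r1 m[φ4→S] = [7, 3]
r1 m[φ5→M] = [7, 2]
r1 m[M→φ0] = [1, 1]
r1 m[M→φ2] = [1, 1]
r1 m[M→φ5] = [1, 1]
r1 m[S→φ0] = [1, 1]
r1 m[S→φ1] = [1, 1]
r1 m[S→φ3] = [1, 1]
r1 m[S→φ4] = [1, 1]
r1 m[H→φ1] = [1, 1]
r1 m[A→φ2] = [1, 1]
r2 m[φ0→M] = [4, 3]
r2 m[φ0→S] = [2, 5]
r2 m[φ1→S] = [11, 10]
r2 m[φ1→H] = [11, 10]
r2 m[φ2→M] = [10, 7]
r2 m[φ2→A] = [11, 6]
r2 m[φ3→S] = [1, 9]
r2 m[φ4→S] = [7, 3]
r2 m[φ5→M] = [7, 2]
r2 m[M→φ0] = [70, 14]
r2 m[M→φ2] = [28, 6]
r2 m[M→φ5] = [40, 21]
r2 m[S→φ0] = [77, 270]
r2 m[S→φ1] = [14, 135]
r2 m[S→φ3] = [154, 150]
r2 m[S→φ4] = [22, 450]
r2 m[H→φ1] = [1, 1]
r2 m[A→φ2] = [1, 1]
r3 m[φ0→M] = [887, 617]
r3 m[φ0→S] = [84, 238]
r3 m[φ1→S] = [11, 10]
r3 m[φ1→H] = [1243, 261]
r3 m[φ2→M] = [10, 7]
r3 m[φ2→A] = [198, 124]
r3 m[φ3→S] = [1, 9]
r3 m[φ4→S] = [7, 3]
r3 m[φ5→M] = [7, 2]
r3 m[M→φ0] = [70, 14]
r3 m[M→φ2] = [28, 6]
r3 m[M→φ5] = [40, 21]
r3 m[S→φ0] = [77, 270]
r3 m[S→φ1] = [14, 135]
r3 m[S→φ3] = [154, 150]
r3 m[S→φ4] = [22, 450]
r3 m[H→φ1] = [1, 1]
r3 m[A→φ2] = [1, 1]
r4 m[φ0→M] = [887, 617]
r4 m[φ0→S] = [84, 238]
r4 m[φ1→S] = [11, 10]
r4 m[φ1→H] = [1243, 261]
r4 m[φ2→M] = [10, 7]
r4 m[φ2→A] = [198, 124]
r4 m[φ3→S] = [1, 9]
r4 m[φ4→S] = [7, 3]
r4 m[φ5→M] = [7, 2]
r4 m[M→φ0] = [70, 14]
r4 m[M→φ2] = [6209, 1234]
r4 m[M→φ5] = [8870, 4319]
r4 m[S→φ0] = [77, 270]
r4 m[S→φ1] = [588, 6426]
r4 m[S→φ3] = [6468, 7140]
r4 m[S→φ4] = [924, 21420]
r4 m[H→φ1] = [1, 1]
r4 m[A→φ2] = [1, 1]
r5 m[φ0→M] = [887, 617]
r5 m[φ0→S] = [84, 238]
r5 m[φ1→S] = [11, 10]
r5 m[φ1→H] = [59010, 11718]
r5 m[φ2→M] = [10, 7]
r5 m[φ2→A] = [43424, 27304]
r5 m[φ3→S] = [1, 9]
r5 m[φ4→S] = [7, 3]
r5 m[φ5→M] = [7, 2]
r5 m[M→φ0] = [70, 14]
r5 m[M→φ2] = [6209, 1234]
r5 m[M→φ5] = [8870, 4319]
r5 m[S→φ0] = [77, 270]
r5 m[S→φ1] = [588, 6426]
r5 m[S→φ3] = [6468, 7140]
r5 m[S→φ4] = [924, 21420]
r5 m[H→φ1] = [1, 1]
r5 m[A→φ2] = [1, 1]
r6 m[φ0→M] = [887, 617]
r6 m[φ0→S] = [84, 238]
r6 m[φ1→S] = [11, 10]
r6 m[φ1→H] = [59010, 11718]
r6 m[φ2→M] = [10, 7]
r6 m[φ2→A] = [43424, 27304]
r6 m[φ3→S] = [1, 9]
r6 m[φ4→S] = [7, 3]
r6 m[φ5→M] = [7, 2]
r6 m[M→φ0] = [70, 14]
r6 m[M→φ2] = [6209, 1234]
r6 m[M→φ5] = [8870, 4319]
r6 m[S→φ0] = [77, 270]
r6 m[S→φ1] = [588, 6426]
r6 m[S→φ3] = [6468, 7140]
r6 m[S→φ4] = [924, 21420]
r6 m[H→φ1] = [1, 1]
r6 m[A→φ2] = [1, 1]
fixed point reached at round 6
b[M] = ⊗ incoming = [62090, 8638]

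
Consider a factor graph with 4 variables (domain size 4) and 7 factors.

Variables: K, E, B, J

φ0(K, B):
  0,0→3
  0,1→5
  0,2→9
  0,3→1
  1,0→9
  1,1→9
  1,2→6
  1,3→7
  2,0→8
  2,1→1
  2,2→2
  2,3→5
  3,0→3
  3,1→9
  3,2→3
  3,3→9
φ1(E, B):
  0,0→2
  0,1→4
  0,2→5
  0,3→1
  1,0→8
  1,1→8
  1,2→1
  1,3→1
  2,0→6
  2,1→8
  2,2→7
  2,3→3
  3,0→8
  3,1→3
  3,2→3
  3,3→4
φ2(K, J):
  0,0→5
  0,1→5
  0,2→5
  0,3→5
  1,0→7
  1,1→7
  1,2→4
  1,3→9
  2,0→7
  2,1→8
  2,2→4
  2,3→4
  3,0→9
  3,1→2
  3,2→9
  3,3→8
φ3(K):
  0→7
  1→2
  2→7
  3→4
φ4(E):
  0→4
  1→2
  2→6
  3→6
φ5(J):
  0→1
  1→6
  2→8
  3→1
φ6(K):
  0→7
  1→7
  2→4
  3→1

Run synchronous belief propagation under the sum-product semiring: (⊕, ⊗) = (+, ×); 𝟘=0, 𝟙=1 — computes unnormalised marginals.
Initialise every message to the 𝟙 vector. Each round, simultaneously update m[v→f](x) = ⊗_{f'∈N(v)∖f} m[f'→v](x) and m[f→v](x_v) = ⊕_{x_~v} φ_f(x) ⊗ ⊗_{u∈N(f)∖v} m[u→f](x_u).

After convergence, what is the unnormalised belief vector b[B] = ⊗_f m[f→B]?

init: all messages = 𝟙 over 4 values
r1 m[φ0→K] = [18, 31, 16, 24]
r1 m[φ0→B] = [23, 24, 20, 22]
r1 m[φ1→E] = [12, 18, 24, 18]
r1 m[φ1→B] = [24, 23, 16, 9]
r1 m[φ2→K] = [20, 27, 23, 28]
r1 m[φ2→J] = [28, 22, 22, 26]
r1 m[φ3→K] = [7, 2, 7, 4]
r1 m[φ4→E] = [4, 2, 6, 6]
r1 m[φ5→J] = [1, 6, 8, 1]
r1 m[φ6→K] = [7, 7, 4, 1]
r1 m[K→φ0] = [1, 1, 1, 1]
r1 m[K→φ2] = [1, 1, 1, 1]
r1 m[K→φ3] = [1, 1, 1, 1]
r1 m[K→φ6] = [1, 1, 1, 1]
r1 m[E→φ1] = [1, 1, 1, 1]
r1 m[E→φ4] = [1, 1, 1, 1]
r1 m[B→φ0] = [1, 1, 1, 1]
r1 m[B→φ1] = [1, 1, 1, 1]
r1 m[J→φ2] = [1, 1, 1, 1]
r1 m[J→φ5] = [1, 1, 1, 1]
r2 m[φ0→K] = [18, 31, 16, 24]
r2 m[φ0→B] = [23, 24, 20, 22]
r2 m[φ1→E] = [12, 18, 24, 18]
r2 m[φ1→B] = [24, 23, 16, 9]
r2 m[φ2→K] = [20, 27, 23, 28]
r2 m[φ2→J] = [28, 22, 22, 26]
r2 m[φ3→K] = [7, 2, 7, 4]
r2 m[φ4→E] = [4, 2, 6, 6]
r2 m[φ5→J] = [1, 6, 8, 1]
r2 m[φ6→K] = [7, 7, 4, 1]
r2 m[K→φ0] = [980, 378, 644, 112]
r2 m[K→φ2] = [882, 434, 448, 96]
r2 m[K→φ3] = [2520, 5859, 1472, 672]
r2 m[K→φ6] = [2520, 1674, 2576, 2688]
r2 m[E→φ1] = [4, 2, 6, 6]
r2 m[E→φ4] = [12, 18, 24, 18]
r2 m[B→φ0] = [24, 23, 16, 9]
r2 m[B→φ1] = [23, 24, 20, 22]
r2 m[J→φ2] = [1, 6, 8, 1]
r2 m[J→φ5] = [28, 22, 22, 26]
r3 m[φ0→K] = [340, 582, 292, 408]
r3 m[φ0→B] = [11830, 9954, 12712, 7854]
r3 m[φ1→E] = [264, 418, 536, 404]
r3 m[φ1→B] = [108, 98, 82, 48]
r3 m[φ2→K] = [80, 90, 91, 101]
r3 m[φ2→J] = [11448, 11224, 8802, 10876]
r3 m[φ3→K] = [7, 2, 7, 4]
r3 m[φ4→E] = [4, 2, 6, 6]
r3 m[φ5→J] = [1, 6, 8, 1]
r3 m[φ6→K] = [7, 7, 4, 1]
r3 m[K→φ0] = [980, 378, 644, 112]
r3 m[K→φ2] = [882, 434, 448, 96]
r3 m[K→φ3] = [2520, 5859, 1472, 672]
r3 m[K→φ6] = [2520, 1674, 2576, 2688]
r3 m[E→φ1] = [4, 2, 6, 6]
r3 m[E→φ4] = [12, 18, 24, 18]
r3 m[B→φ0] = [24, 23, 16, 9]
r3 m[B→φ1] = [23, 24, 20, 22]
r3 m[J→φ2] = [1, 6, 8, 1]
r3 m[J→φ5] = [28, 22, 22, 26]
r4 m[φ0→K] = [340, 582, 292, 408]
r4 m[φ0→B] = [11830, 9954, 12712, 7854]
r4 m[φ1→E] = [264, 418, 536, 404]
r4 m[φ1→B] = [108, 98, 82, 48]
r4 m[φ2→K] = [80, 90, 91, 101]
r4 m[φ2→J] = [11448, 11224, 8802, 10876]
r4 m[φ3→K] = [7, 2, 7, 4]
r4 m[φ4→E] = [4, 2, 6, 6]
r4 m[φ5→J] = [1, 6, 8, 1]
r4 m[φ6→K] = [7, 7, 4, 1]
r4 m[K→φ0] = [3920, 1260, 2548, 404]
r4 m[K→φ2] = [16660, 8148, 8176, 1632]
r4 m[K→φ3] = [190400, 366660, 106288, 41208]
r4 m[K→φ6] = [190400, 104760, 186004, 164832]
r4 m[E→φ1] = [4, 2, 6, 6]
r4 m[E→φ4] = [264, 418, 536, 404]
r4 m[B→φ0] = [108, 98, 82, 48]
r4 m[B→φ1] = [11830, 9954, 12712, 7854]
r4 m[J→φ2] = [1, 6, 8, 1]
r4 m[J→φ5] = [11448, 11224, 8802, 10876]
r5 m[φ0→K] = [1600, 2682, 1366, 1884]
r5 m[φ0→B] = [44696, 37124, 49148, 29116]
r5 m[φ1→E] = [134890, 194838, 263158, 194054]
r5 m[φ1→B] = [108, 98, 82, 48]
r5 m[φ2→K] = [80, 90, 91, 101]
r5 m[φ2→J] = [212256, 209008, 163284, 202392]
r5 m[φ3→K] = [7, 2, 7, 4]
r5 m[φ4→E] = [4, 2, 6, 6]
r5 m[φ5→J] = [1, 6, 8, 1]
r5 m[φ6→K] = [7, 7, 4, 1]
r5 m[K→φ0] = [3920, 1260, 2548, 404]
r5 m[K→φ2] = [16660, 8148, 8176, 1632]
r5 m[K→φ3] = [190400, 366660, 106288, 41208]
r5 m[K→φ6] = [190400, 104760, 186004, 164832]
r5 m[E→φ1] = [4, 2, 6, 6]
r5 m[E→φ4] = [264, 418, 536, 404]
r5 m[B→φ0] = [108, 98, 82, 48]
r5 m[B→φ1] = [11830, 9954, 12712, 7854]
r5 m[J→φ2] = [1, 6, 8, 1]
r5 m[J→φ5] = [11448, 11224, 8802, 10876]
r6 m[φ0→K] = [1600, 2682, 1366, 1884]
r6 m[φ0→B] = [44696, 37124, 49148, 29116]
r6 m[φ1→E] = [134890, 194838, 263158, 194054]
r6 m[φ1→B] = [108, 98, 82, 48]
r6 m[φ2→K] = [80, 90, 91, 101]
r6 m[φ2→J] = [212256, 209008, 163284, 202392]
r6 m[φ3→K] = [7, 2, 7, 4]
r6 m[φ4→E] = [4, 2, 6, 6]
r6 m[φ5→J] = [1, 6, 8, 1]
r6 m[φ6→K] = [7, 7, 4, 1]
r6 m[K→φ0] = [3920, 1260, 2548, 404]
r6 m[K→φ2] = [78400, 37548, 38248, 7536]
r6 m[K→φ3] = [896000, 1689660, 497224, 190284]
r6 m[K→φ6] = [896000, 482760, 870142, 761136]
r6 m[E→φ1] = [4, 2, 6, 6]
r6 m[E→φ4] = [134890, 194838, 263158, 194054]
r6 m[B→φ0] = [108, 98, 82, 48]
r6 m[B→φ1] = [44696, 37124, 49148, 29116]
r6 m[J→φ2] = [1, 6, 8, 1]
r6 m[J→φ5] = [212256, 209008, 163284, 202392]
r7 m[φ0→K] = [1600, 2682, 1366, 1884]
r7 m[φ0→B] = [44696, 37124, 49148, 29116]
r7 m[φ1→E] = [512744, 732824, 996552, 732848]
r7 m[φ1→B] = [108, 98, 82, 48]
r7 m[φ2→K] = [80, 90, 91, 101]
r7 m[φ2→J] = [990396, 975892, 763008, 943212]
r7 m[φ3→K] = [7, 2, 7, 4]
r7 m[φ4→E] = [4, 2, 6, 6]
r7 m[φ5→J] = [1, 6, 8, 1]
r7 m[φ6→K] = [7, 7, 4, 1]
r7 m[K→φ0] = [3920, 1260, 2548, 404]
r7 m[K→φ2] = [78400, 37548, 38248, 7536]
r7 m[K→φ3] = [896000, 1689660, 497224, 190284]
r7 m[K→φ6] = [896000, 482760, 870142, 761136]
r7 m[E→φ1] = [4, 2, 6, 6]
r7 m[E→φ4] = [134890, 194838, 263158, 194054]
r7 m[B→φ0] = [108, 98, 82, 48]
r7 m[B→φ1] = [44696, 37124, 49148, 29116]
r7 m[J→φ2] = [1, 6, 8, 1]
r7 m[J→φ5] = [212256, 209008, 163284, 202392]
r8 m[φ0→K] = [1600, 2682, 1366, 1884]
r8 m[φ0→B] = [44696, 37124, 49148, 29116]
r8 m[φ1→E] = [512744, 732824, 996552, 732848]
r8 m[φ1→B] = [108, 98, 82, 48]
r8 m[φ2→K] = [80, 90, 91, 101]
r8 m[φ2→J] = [990396, 975892, 763008, 943212]
r8 m[φ3→K] = [7, 2, 7, 4]
r8 m[φ4→E] = [4, 2, 6, 6]
r8 m[φ5→J] = [1, 6, 8, 1]
r8 m[φ6→K] = [7, 7, 4, 1]
r8 m[K→φ0] = [3920, 1260, 2548, 404]
r8 m[K→φ2] = [78400, 37548, 38248, 7536]
r8 m[K→φ3] = [896000, 1689660, 497224, 190284]
r8 m[K→φ6] = [896000, 482760, 870142, 761136]
r8 m[E→φ1] = [4, 2, 6, 6]
r8 m[E→φ4] = [512744, 732824, 996552, 732848]
r8 m[B→φ0] = [108, 98, 82, 48]
r8 m[B→φ1] = [44696, 37124, 49148, 29116]
r8 m[J→φ2] = [1, 6, 8, 1]
r8 m[J→φ5] = [990396, 975892, 763008, 943212]
r9 m[φ0→K] = [1600, 2682, 1366, 1884]
r9 m[φ0→B] = [44696, 37124, 49148, 29116]
r9 m[φ1→E] = [512744, 732824, 996552, 732848]
r9 m[φ1→B] = [108, 98, 82, 48]
r9 m[φ2→K] = [80, 90, 91, 101]
r9 m[φ2→J] = [990396, 975892, 763008, 943212]
r9 m[φ3→K] = [7, 2, 7, 4]
r9 m[φ4→E] = [4, 2, 6, 6]
r9 m[φ5→J] = [1, 6, 8, 1]
r9 m[φ6→K] = [7, 7, 4, 1]
r9 m[K→φ0] = [3920, 1260, 2548, 404]
r9 m[K→φ2] = [78400, 37548, 38248, 7536]
r9 m[K→φ3] = [896000, 1689660, 497224, 190284]
r9 m[K→φ6] = [896000, 482760, 870142, 761136]
r9 m[E→φ1] = [4, 2, 6, 6]
r9 m[E→φ4] = [512744, 732824, 996552, 732848]
r9 m[B→φ0] = [108, 98, 82, 48]
r9 m[B→φ1] = [44696, 37124, 49148, 29116]
r9 m[J→φ2] = [1, 6, 8, 1]
r9 m[J→φ5] = [990396, 975892, 763008, 943212]
fixed point reached at round 9
b[B] = ⊗ incoming = [4827168, 3638152, 4030136, 1397568]

b[B] = [4827168, 3638152, 4030136, 1397568]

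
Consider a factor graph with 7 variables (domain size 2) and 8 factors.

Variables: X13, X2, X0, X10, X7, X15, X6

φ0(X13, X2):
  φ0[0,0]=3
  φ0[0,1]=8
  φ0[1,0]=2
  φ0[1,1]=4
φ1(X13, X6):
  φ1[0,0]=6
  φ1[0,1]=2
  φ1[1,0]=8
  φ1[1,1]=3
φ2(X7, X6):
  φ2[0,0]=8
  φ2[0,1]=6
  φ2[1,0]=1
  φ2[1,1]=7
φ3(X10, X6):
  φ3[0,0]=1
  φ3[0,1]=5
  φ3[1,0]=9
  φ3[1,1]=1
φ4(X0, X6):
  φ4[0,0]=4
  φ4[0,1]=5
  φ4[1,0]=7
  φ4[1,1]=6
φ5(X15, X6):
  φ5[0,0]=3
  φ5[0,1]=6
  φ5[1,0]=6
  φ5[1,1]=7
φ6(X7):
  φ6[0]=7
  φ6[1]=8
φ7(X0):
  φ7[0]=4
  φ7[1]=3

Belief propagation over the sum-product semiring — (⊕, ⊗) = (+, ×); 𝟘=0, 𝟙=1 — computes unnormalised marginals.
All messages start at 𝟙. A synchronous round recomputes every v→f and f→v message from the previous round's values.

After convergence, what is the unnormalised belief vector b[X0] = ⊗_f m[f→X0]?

b[X0] = [16621440, 19293120]

init: all messages = 𝟙 over 2 values
r1 m[φ0→X13] = [11, 6]
r1 m[φ0→X2] = [5, 12]
r1 m[φ1→X13] = [8, 11]
r1 m[φ1→X6] = [14, 5]
r1 m[φ2→X7] = [14, 8]
r1 m[φ2→X6] = [9, 13]
r1 m[φ3→X10] = [6, 10]
r1 m[φ3→X6] = [10, 6]
r1 m[φ4→X0] = [9, 13]
r1 m[φ4→X6] = [11, 11]
r1 m[φ5→X15] = [9, 13]
r1 m[φ5→X6] = [9, 13]
r1 m[φ6→X7] = [7, 8]
r1 m[φ7→X0] = [4, 3]
r1 m[X13→φ0] = [1, 1]
r1 m[X13→φ1] = [1, 1]
r1 m[X2→φ0] = [1, 1]
r1 m[X0→φ4] = [1, 1]
r1 m[X0→φ7] = [1, 1]
r1 m[X10→φ3] = [1, 1]
r1 m[X7→φ2] = [1, 1]
r1 m[X7→φ6] = [1, 1]
r1 m[X15→φ5] = [1, 1]
r1 m[X6→φ1] = [1, 1]
r1 m[X6→φ2] = [1, 1]
r1 m[X6→φ3] = [1, 1]
r1 m[X6→φ4] = [1, 1]
r1 m[X6→φ5] = [1, 1]
r2 m[φ0→X13] = [11, 6]
r2 m[φ0→X2] = [5, 12]
r2 m[φ1→X13] = [8, 11]
r2 m[φ1→X6] = [14, 5]
r2 m[φ2→X7] = [14, 8]
r2 m[φ2→X6] = [9, 13]
r2 m[φ3→X10] = [6, 10]
r2 m[φ3→X6] = [10, 6]
r2 m[φ4→X0] = [9, 13]
r2 m[φ4→X6] = [11, 11]
r2 m[φ5→X15] = [9, 13]
r2 m[φ5→X6] = [9, 13]
r2 m[φ6→X7] = [7, 8]
r2 m[φ7→X0] = [4, 3]
r2 m[X13→φ0] = [8, 11]
r2 m[X13→φ1] = [11, 6]
r2 m[X2→φ0] = [1, 1]
r2 m[X0→φ4] = [4, 3]
r2 m[X0→φ7] = [9, 13]
r2 m[X10→φ3] = [1, 1]
r2 m[X7→φ2] = [7, 8]
r2 m[X7→φ6] = [14, 8]
r2 m[X15→φ5] = [1, 1]
r2 m[X6→φ1] = [8910, 11154]
r2 m[X6→φ2] = [13860, 4290]
r2 m[X6→φ3] = [12474, 9295]
r2 m[X6→φ4] = [11340, 5070]
r2 m[X6→φ5] = [13860, 4290]
r3 m[φ0→X13] = [11, 6]
r3 m[φ0→X2] = [46, 108]
r3 m[φ1→X13] = [75768, 104742]
r3 m[φ1→X6] = [114, 40]
r3 m[φ2→X7] = [136620, 43890]
r3 m[φ2→X6] = [64, 98]
r3 m[φ3→X10] = [58949, 121561]
r3 m[φ3→X6] = [10, 6]
r3 m[φ4→X0] = [70710, 109800]
r3 m[φ4→X6] = [37, 38]
r3 m[φ5→X15] = [67320, 113190]
r3 m[φ5→X6] = [9, 13]
r3 m[φ6→X7] = [7, 8]
r3 m[φ7→X0] = [4, 3]
r3 m[X13→φ0] = [8, 11]
r3 m[X13→φ1] = [11, 6]
r3 m[X2→φ0] = [1, 1]
r3 m[X0→φ4] = [4, 3]
r3 m[X0→φ7] = [9, 13]
r3 m[X10→φ3] = [1, 1]
r3 m[X7→φ2] = [7, 8]
r3 m[X7→φ6] = [14, 8]
r3 m[X15→φ5] = [1, 1]
r3 m[X6→φ1] = [8910, 11154]
r3 m[X6→φ2] = [13860, 4290]
r3 m[X6→φ3] = [12474, 9295]
r3 m[X6→φ4] = [11340, 5070]
r3 m[X6→φ5] = [13860, 4290]
r4 m[φ0→X13] = [11, 6]
r4 m[φ0→X2] = [46, 108]
r4 m[φ1→X13] = [75768, 104742]
r4 m[φ1→X6] = [114, 40]
r4 m[φ2→X7] = [136620, 43890]
r4 m[φ2→X6] = [64, 98]
r4 m[φ3→X10] = [58949, 121561]
r4 m[φ3→X6] = [10, 6]
r4 m[φ4→X0] = [70710, 109800]
r4 m[φ4→X6] = [37, 38]
r4 m[φ5→X15] = [67320, 113190]
r4 m[φ5→X6] = [9, 13]
r4 m[φ6→X7] = [7, 8]
r4 m[φ7→X0] = [4, 3]
r4 m[X13→φ0] = [75768, 104742]
r4 m[X13→φ1] = [11, 6]
r4 m[X2→φ0] = [1, 1]
r4 m[X0→φ4] = [4, 3]
r4 m[X0→φ7] = [70710, 109800]
r4 m[X10→φ3] = [1, 1]
r4 m[X7→φ2] = [7, 8]
r4 m[X7→φ6] = [136620, 43890]
r4 m[X15→φ5] = [1, 1]
r4 m[X6→φ1] = [213120, 290472]
r4 m[X6→φ2] = [379620, 118560]
r4 m[X6→φ3] = [2429568, 1936480]
r4 m[X6→φ4] = [656640, 305760]
r4 m[X6→φ5] = [2699520, 893760]
r5 m[φ0→X13] = [11, 6]
r5 m[φ0→X2] = [436788, 1025112]
r5 m[φ1→X13] = [1859664, 2576376]
r5 m[φ1→X6] = [114, 40]
r5 m[φ2→X7] = [3748320, 1209540]
r5 m[φ2→X6] = [64, 98]
r5 m[φ3→X10] = [12111968, 23802592]
r5 m[φ3→X6] = [10, 6]
r5 m[φ4→X0] = [4155360, 6431040]
r5 m[φ4→X6] = [37, 38]
r5 m[φ5→X15] = [13461120, 22453440]
r5 m[φ5→X6] = [9, 13]
r5 m[φ6→X7] = [7, 8]
r5 m[φ7→X0] = [4, 3]
r5 m[X13→φ0] = [75768, 104742]
r5 m[X13→φ1] = [11, 6]
r5 m[X2→φ0] = [1, 1]
r5 m[X0→φ4] = [4, 3]
r5 m[X0→φ7] = [70710, 109800]
r5 m[X10→φ3] = [1, 1]
r5 m[X7→φ2] = [7, 8]
r5 m[X7→φ6] = [136620, 43890]
r5 m[X15→φ5] = [1, 1]
r5 m[X6→φ1] = [213120, 290472]
r5 m[X6→φ2] = [379620, 118560]
r5 m[X6→φ3] = [2429568, 1936480]
r5 m[X6→φ4] = [656640, 305760]
r5 m[X6→φ5] = [2699520, 893760]
r6 m[φ0→X13] = [11, 6]
r6 m[φ0→X2] = [436788, 1025112]
r6 m[φ1→X13] = [1859664, 2576376]
r6 m[φ1→X6] = [114, 40]
r6 m[φ2→X7] = [3748320, 1209540]
r6 m[φ2→X6] = [64, 98]
r6 m[φ3→X10] = [12111968, 23802592]
r6 m[φ3→X6] = [10, 6]
r6 m[φ4→X0] = [4155360, 6431040]
r6 m[φ4→X6] = [37, 38]
r6 m[φ5→X15] = [13461120, 22453440]
r6 m[φ5→X6] = [9, 13]
r6 m[φ6→X7] = [7, 8]
r6 m[φ7→X0] = [4, 3]
r6 m[X13→φ0] = [1859664, 2576376]
r6 m[X13→φ1] = [11, 6]
r6 m[X2→φ0] = [1, 1]
r6 m[X0→φ4] = [4, 3]
r6 m[X0→φ7] = [4155360, 6431040]
r6 m[X10→φ3] = [1, 1]
r6 m[X7→φ2] = [7, 8]
r6 m[X7→φ6] = [3748320, 1209540]
r6 m[X15→φ5] = [1, 1]
r6 m[X6→φ1] = [213120, 290472]
r6 m[X6→φ2] = [379620, 118560]
r6 m[X6→φ3] = [2429568, 1936480]
r6 m[X6→φ4] = [656640, 305760]
r6 m[X6→φ5] = [2699520, 893760]
r7 m[φ0→X13] = [11, 6]
r7 m[φ0→X2] = [10731744, 25182816]
r7 m[φ1→X13] = [1859664, 2576376]
r7 m[φ1→X6] = [114, 40]
r7 m[φ2→X7] = [3748320, 1209540]
r7 m[φ2→X6] = [64, 98]
r7 m[φ3→X10] = [12111968, 23802592]
r7 m[φ3→X6] = [10, 6]
r7 m[φ4→X0] = [4155360, 6431040]
r7 m[φ4→X6] = [37, 38]
r7 m[φ5→X15] = [13461120, 22453440]
r7 m[φ5→X6] = [9, 13]
r7 m[φ6→X7] = [7, 8]
r7 m[φ7→X0] = [4, 3]
r7 m[X13→φ0] = [1859664, 2576376]
r7 m[X13→φ1] = [11, 6]
r7 m[X2→φ0] = [1, 1]
r7 m[X0→φ4] = [4, 3]
r7 m[X0→φ7] = [4155360, 6431040]
r7 m[X10→φ3] = [1, 1]
r7 m[X7→φ2] = [7, 8]
r7 m[X7→φ6] = [3748320, 1209540]
r7 m[X15→φ5] = [1, 1]
r7 m[X6→φ1] = [213120, 290472]
r7 m[X6→φ2] = [379620, 118560]
r7 m[X6→φ3] = [2429568, 1936480]
r7 m[X6→φ4] = [656640, 305760]
r7 m[X6→φ5] = [2699520, 893760]
r8 m[φ0→X13] = [11, 6]
r8 m[φ0→X2] = [10731744, 25182816]
r8 m[φ1→X13] = [1859664, 2576376]
r8 m[φ1→X6] = [114, 40]
r8 m[φ2→X7] = [3748320, 1209540]
r8 m[φ2→X6] = [64, 98]
r8 m[φ3→X10] = [12111968, 23802592]
r8 m[φ3→X6] = [10, 6]
r8 m[φ4→X0] = [4155360, 6431040]
r8 m[φ4→X6] = [37, 38]
r8 m[φ5→X15] = [13461120, 22453440]
r8 m[φ5→X6] = [9, 13]
r8 m[φ6→X7] = [7, 8]
r8 m[φ7→X0] = [4, 3]
r8 m[X13→φ0] = [1859664, 2576376]
r8 m[X13→φ1] = [11, 6]
r8 m[X2→φ0] = [1, 1]
r8 m[X0→φ4] = [4, 3]
r8 m[X0→φ7] = [4155360, 6431040]
r8 m[X10→φ3] = [1, 1]
r8 m[X7→φ2] = [7, 8]
r8 m[X7→φ6] = [3748320, 1209540]
r8 m[X15→φ5] = [1, 1]
r8 m[X6→φ1] = [213120, 290472]
r8 m[X6→φ2] = [379620, 118560]
r8 m[X6→φ3] = [2429568, 1936480]
r8 m[X6→φ4] = [656640, 305760]
r8 m[X6→φ5] = [2699520, 893760]
fixed point reached at round 8
b[X0] = ⊗ incoming = [16621440, 19293120]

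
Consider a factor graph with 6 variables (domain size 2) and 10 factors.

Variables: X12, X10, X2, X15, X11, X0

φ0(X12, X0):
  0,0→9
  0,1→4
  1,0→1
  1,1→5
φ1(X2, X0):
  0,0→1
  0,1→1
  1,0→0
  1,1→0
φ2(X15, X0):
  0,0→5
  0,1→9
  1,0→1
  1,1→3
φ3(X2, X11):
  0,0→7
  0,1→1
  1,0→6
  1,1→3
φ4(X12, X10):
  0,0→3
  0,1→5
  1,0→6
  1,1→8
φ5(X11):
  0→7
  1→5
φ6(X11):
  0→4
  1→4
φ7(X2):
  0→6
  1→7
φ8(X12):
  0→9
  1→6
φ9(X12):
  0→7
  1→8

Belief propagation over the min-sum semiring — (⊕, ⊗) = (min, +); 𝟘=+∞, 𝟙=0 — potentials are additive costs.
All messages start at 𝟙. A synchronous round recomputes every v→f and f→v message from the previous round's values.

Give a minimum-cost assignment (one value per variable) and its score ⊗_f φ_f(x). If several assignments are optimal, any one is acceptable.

init: all messages = 𝟙 over 2 values
r1 m[φ0→X12] = [4, 1]
r1 m[φ0→X0] = [1, 4]
r1 m[φ1→X2] = [1, 0]
r1 m[φ1→X0] = [0, 0]
r1 m[φ2→X15] = [5, 1]
r1 m[φ2→X0] = [1, 3]
r1 m[φ3→X2] = [1, 3]
r1 m[φ3→X11] = [6, 1]
r1 m[φ4→X12] = [3, 6]
r1 m[φ4→X10] = [3, 5]
r1 m[φ5→X11] = [7, 5]
r1 m[φ6→X11] = [4, 4]
r1 m[φ7→X2] = [6, 7]
r1 m[φ8→X12] = [9, 6]
r1 m[φ9→X12] = [7, 8]
r1 m[X12→φ0] = [0, 0]
r1 m[X12→φ4] = [0, 0]
r1 m[X12→φ8] = [0, 0]
r1 m[X12→φ9] = [0, 0]
r1 m[X10→φ4] = [0, 0]
r1 m[X2→φ1] = [0, 0]
r1 m[X2→φ3] = [0, 0]
r1 m[X2→φ7] = [0, 0]
r1 m[X15→φ2] = [0, 0]
r1 m[X11→φ3] = [0, 0]
r1 m[X11→φ5] = [0, 0]
r1 m[X11→φ6] = [0, 0]
r1 m[X0→φ0] = [0, 0]
r1 m[X0→φ1] = [0, 0]
r1 m[X0→φ2] = [0, 0]
r2 m[φ0→X12] = [4, 1]
r2 m[φ0→X0] = [1, 4]
r2 m[φ1→X2] = [1, 0]
r2 m[φ1→X0] = [0, 0]
r2 m[φ2→X15] = [5, 1]
r2 m[φ2→X0] = [1, 3]
r2 m[φ3→X2] = [1, 3]
r2 m[φ3→X11] = [6, 1]
r2 m[φ4→X12] = [3, 6]
r2 m[φ4→X10] = [3, 5]
r2 m[φ5→X11] = [7, 5]
r2 m[φ6→X11] = [4, 4]
r2 m[φ7→X2] = [6, 7]
r2 m[φ8→X12] = [9, 6]
r2 m[φ9→X12] = [7, 8]
r2 m[X12→φ0] = [19, 20]
r2 m[X12→φ4] = [20, 15]
r2 m[X12→φ8] = [14, 15]
r2 m[X12→φ9] = [16, 13]
r2 m[X10→φ4] = [0, 0]
r2 m[X2→φ1] = [7, 10]
r2 m[X2→φ3] = [7, 7]
r2 m[X2→φ7] = [2, 3]
r2 m[X15→φ2] = [0, 0]
r2 m[X11→φ3] = [11, 9]
r2 m[X11→φ5] = [10, 5]
r2 m[X11→φ6] = [13, 6]
r2 m[X0→φ0] = [1, 3]
r2 m[X0→φ1] = [2, 7]
r2 m[X0→φ2] = [1, 4]
r3 m[φ0→X12] = [7, 2]
r3 m[φ0→X0] = [21, 23]
r3 m[φ1→X2] = [3, 2]
r3 m[φ1→X0] = [8, 8]
r3 m[φ2→X15] = [6, 2]
r3 m[φ2→X0] = [1, 3]
r3 m[φ3→X2] = [10, 12]
r3 m[φ3→X11] = [13, 8]
r3 m[φ4→X12] = [3, 6]
r3 m[φ4→X10] = [21, 23]
r3 m[φ5→X11] = [7, 5]
r3 m[φ6→X11] = [4, 4]
r3 m[φ7→X2] = [6, 7]
r3 m[φ8→X12] = [9, 6]
r3 m[φ9→X12] = [7, 8]
r3 m[X12→φ0] = [19, 20]
r3 m[X12→φ4] = [20, 15]
r3 m[X12→φ8] = [14, 15]
r3 m[X12→φ9] = [16, 13]
r3 m[X10→φ4] = [0, 0]
r3 m[X2→φ1] = [7, 10]
r3 m[X2→φ3] = [7, 7]
r3 m[X2→φ7] = [2, 3]
r3 m[X15→φ2] = [0, 0]
r3 m[X11→φ3] = [11, 9]
r3 m[X11→φ5] = [10, 5]
r3 m[X11→φ6] = [13, 6]
r3 m[X0→φ0] = [1, 3]
r3 m[X0→φ1] = [2, 7]
r3 m[X0→φ2] = [1, 4]
r4 m[φ0→X12] = [7, 2]
r4 m[φ0→X0] = [21, 23]
r4 m[φ1→X2] = [3, 2]
r4 m[φ1→X0] = [8, 8]
r4 m[φ2→X15] = [6, 2]
r4 m[φ2→X0] = [1, 3]
r4 m[φ3→X2] = [10, 12]
r4 m[φ3→X11] = [13, 8]
r4 m[φ4→X12] = [3, 6]
r4 m[φ4→X10] = [21, 23]
r4 m[φ5→X11] = [7, 5]
r4 m[φ6→X11] = [4, 4]
r4 m[φ7→X2] = [6, 7]
r4 m[φ8→X12] = [9, 6]
r4 m[φ9→X12] = [7, 8]
r4 m[X12→φ0] = [19, 20]
r4 m[X12→φ4] = [23, 16]
r4 m[X12→φ8] = [17, 16]
r4 m[X12→φ9] = [19, 14]
r4 m[X10→φ4] = [0, 0]
r4 m[X2→φ1] = [16, 19]
r4 m[X2→φ3] = [9, 9]
r4 m[X2→φ7] = [13, 14]
r4 m[X15→φ2] = [0, 0]
r4 m[X11→φ3] = [11, 9]
r4 m[X11→φ5] = [17, 12]
r4 m[X11→φ6] = [20, 13]
r4 m[X0→φ0] = [9, 11]
r4 m[X0→φ1] = [22, 26]
r4 m[X0→φ2] = [29, 31]
r5 m[φ0→X12] = [15, 10]
r5 m[φ0→X0] = [21, 23]
r5 m[φ1→X2] = [23, 22]
r5 m[φ1→X0] = [17, 17]
r5 m[φ2→X15] = [34, 30]
r5 m[φ2→X0] = [1, 3]
r5 m[φ3→X2] = [10, 12]
r5 m[φ3→X11] = [15, 10]
r5 m[φ4→X12] = [3, 6]
r5 m[φ4→X10] = [22, 24]
r5 m[φ5→X11] = [7, 5]
r5 m[φ6→X11] = [4, 4]
r5 m[φ7→X2] = [6, 7]
r5 m[φ8→X12] = [9, 6]
r5 m[φ9→X12] = [7, 8]
r5 m[X12→φ0] = [19, 20]
r5 m[X12→φ4] = [23, 16]
r5 m[X12→φ8] = [17, 16]
r5 m[X12→φ9] = [19, 14]
r5 m[X10→φ4] = [0, 0]
r5 m[X2→φ1] = [16, 19]
r5 m[X2→φ3] = [9, 9]
r5 m[X2→φ7] = [13, 14]
r5 m[X15→φ2] = [0, 0]
r5 m[X11→φ3] = [11, 9]
r5 m[X11→φ5] = [17, 12]
r5 m[X11→φ6] = [20, 13]
r5 m[X0→φ0] = [9, 11]
r5 m[X0→φ1] = [22, 26]
r5 m[X0→φ2] = [29, 31]
r6 m[φ0→X12] = [15, 10]
r6 m[φ0→X0] = [21, 23]
r6 m[φ1→X2] = [23, 22]
r6 m[φ1→X0] = [17, 17]
r6 m[φ2→X15] = [34, 30]
r6 m[φ2→X0] = [1, 3]
r6 m[φ3→X2] = [10, 12]
r6 m[φ3→X11] = [15, 10]
r6 m[φ4→X12] = [3, 6]
r6 m[φ4→X10] = [22, 24]
r6 m[φ5→X11] = [7, 5]
r6 m[φ6→X11] = [4, 4]
r6 m[φ7→X2] = [6, 7]
r6 m[φ8→X12] = [9, 6]
r6 m[φ9→X12] = [7, 8]
r6 m[X12→φ0] = [19, 20]
r6 m[X12→φ4] = [31, 24]
r6 m[X12→φ8] = [25, 24]
r6 m[X12→φ9] = [27, 22]
r6 m[X10→φ4] = [0, 0]
r6 m[X2→φ1] = [16, 19]
r6 m[X2→φ3] = [29, 29]
r6 m[X2→φ7] = [33, 34]
r6 m[X15→φ2] = [0, 0]
r6 m[X11→φ3] = [11, 9]
r6 m[X11→φ5] = [19, 14]
r6 m[X11→φ6] = [22, 15]
r6 m[X0→φ0] = [18, 20]
r6 m[X0→φ1] = [22, 26]
r6 m[X0→φ2] = [38, 40]
r7 m[φ0→X12] = [24, 19]
r7 m[φ0→X0] = [21, 23]
r7 m[φ1→X2] = [23, 22]
r7 m[φ1→X0] = [17, 17]
r7 m[φ2→X15] = [43, 39]
r7 m[φ2→X0] = [1, 3]
r7 m[φ3→X2] = [10, 12]
r7 m[φ3→X11] = [35, 30]
r7 m[φ4→X12] = [3, 6]
r7 m[φ4→X10] = [30, 32]
r7 m[φ5→X11] = [7, 5]
r7 m[φ6→X11] = [4, 4]
r7 m[φ7→X2] = [6, 7]
r7 m[φ8→X12] = [9, 6]
r7 m[φ9→X12] = [7, 8]
r7 m[X12→φ0] = [19, 20]
r7 m[X12→φ4] = [31, 24]
r7 m[X12→φ8] = [25, 24]
r7 m[X12→φ9] = [27, 22]
r7 m[X10→φ4] = [0, 0]
r7 m[X2→φ1] = [16, 19]
r7 m[X2→φ3] = [29, 29]
r7 m[X2→φ7] = [33, 34]
r7 m[X15→φ2] = [0, 0]
r7 m[X11→φ3] = [11, 9]
r7 m[X11→φ5] = [19, 14]
r7 m[X11→φ6] = [22, 15]
r7 m[X0→φ0] = [18, 20]
r7 m[X0→φ1] = [22, 26]
r7 m[X0→φ2] = [38, 40]
r8 m[φ0→X12] = [24, 19]
r8 m[φ0→X0] = [21, 23]
r8 m[φ1→X2] = [23, 22]
r8 m[φ1→X0] = [17, 17]
r8 m[φ2→X15] = [43, 39]
r8 m[φ2→X0] = [1, 3]
r8 m[φ3→X2] = [10, 12]
r8 m[φ3→X11] = [35, 30]
r8 m[φ4→X12] = [3, 6]
r8 m[φ4→X10] = [30, 32]
r8 m[φ5→X11] = [7, 5]
r8 m[φ6→X11] = [4, 4]
r8 m[φ7→X2] = [6, 7]
r8 m[φ8→X12] = [9, 6]
r8 m[φ9→X12] = [7, 8]
r8 m[X12→φ0] = [19, 20]
r8 m[X12→φ4] = [40, 33]
r8 m[X12→φ8] = [34, 33]
r8 m[X12→φ9] = [36, 31]
r8 m[X10→φ4] = [0, 0]
r8 m[X2→φ1] = [16, 19]
r8 m[X2→φ3] = [29, 29]
r8 m[X2→φ7] = [33, 34]
r8 m[X15→φ2] = [0, 0]
r8 m[X11→φ3] = [11, 9]
r8 m[X11→φ5] = [39, 34]
r8 m[X11→φ6] = [42, 35]
r8 m[X0→φ0] = [18, 20]
r8 m[X0→φ1] = [22, 26]
r8 m[X0→φ2] = [38, 40]
r9 m[φ0→X12] = [24, 19]
r9 m[φ0→X0] = [21, 23]
r9 m[φ1→X2] = [23, 22]
r9 m[φ1→X0] = [17, 17]
r9 m[φ2→X15] = [43, 39]
r9 m[φ2→X0] = [1, 3]
r9 m[φ3→X2] = [10, 12]
r9 m[φ3→X11] = [35, 30]
r9 m[φ4→X12] = [3, 6]
r9 m[φ4→X10] = [39, 41]
r9 m[φ5→X11] = [7, 5]
r9 m[φ6→X11] = [4, 4]
r9 m[φ7→X2] = [6, 7]
r9 m[φ8→X12] = [9, 6]
r9 m[φ9→X12] = [7, 8]
r9 m[X12→φ0] = [19, 20]
r9 m[X12→φ4] = [40, 33]
r9 m[X12→φ8] = [34, 33]
r9 m[X12→φ9] = [36, 31]
r9 m[X10→φ4] = [0, 0]
r9 m[X2→φ1] = [16, 19]
r9 m[X2→φ3] = [29, 29]
r9 m[X2→φ7] = [33, 34]
r9 m[X15→φ2] = [0, 0]
r9 m[X11→φ3] = [11, 9]
r9 m[X11→φ5] = [39, 34]
r9 m[X11→φ6] = [42, 35]
r9 m[X0→φ0] = [18, 20]
r9 m[X0→φ1] = [22, 26]
r9 m[X0→φ2] = [38, 40]
r10 m[φ0→X12] = [24, 19]
r10 m[φ0→X0] = [21, 23]
r10 m[φ1→X2] = [23, 22]
r10 m[φ1→X0] = [17, 17]
r10 m[φ2→X15] = [43, 39]
r10 m[φ2→X0] = [1, 3]
r10 m[φ3→X2] = [10, 12]
r10 m[φ3→X11] = [35, 30]
r10 m[φ4→X12] = [3, 6]
r10 m[φ4→X10] = [39, 41]
r10 m[φ5→X11] = [7, 5]
r10 m[φ6→X11] = [4, 4]
r10 m[φ7→X2] = [6, 7]
r10 m[φ8→X12] = [9, 6]
r10 m[φ9→X12] = [7, 8]
r10 m[X12→φ0] = [19, 20]
r10 m[X12→φ4] = [40, 33]
r10 m[X12→φ8] = [34, 33]
r10 m[X12→φ9] = [36, 31]
r10 m[X10→φ4] = [0, 0]
r10 m[X2→φ1] = [16, 19]
r10 m[X2→φ3] = [29, 29]
r10 m[X2→φ7] = [33, 34]
r10 m[X15→φ2] = [0, 0]
r10 m[X11→φ3] = [11, 9]
r10 m[X11→φ5] = [39, 34]
r10 m[X11→φ6] = [42, 35]
r10 m[X0→φ0] = [18, 20]
r10 m[X0→φ1] = [22, 26]
r10 m[X0→φ2] = [38, 40]
fixed point reached at round 10
traceback from X12: (X12=1, X10=0, X2=0, X15=1, X11=1, X0=0), score=39

assignment: (X12=1, X10=0, X2=0, X15=1, X11=1, X0=0); score = 39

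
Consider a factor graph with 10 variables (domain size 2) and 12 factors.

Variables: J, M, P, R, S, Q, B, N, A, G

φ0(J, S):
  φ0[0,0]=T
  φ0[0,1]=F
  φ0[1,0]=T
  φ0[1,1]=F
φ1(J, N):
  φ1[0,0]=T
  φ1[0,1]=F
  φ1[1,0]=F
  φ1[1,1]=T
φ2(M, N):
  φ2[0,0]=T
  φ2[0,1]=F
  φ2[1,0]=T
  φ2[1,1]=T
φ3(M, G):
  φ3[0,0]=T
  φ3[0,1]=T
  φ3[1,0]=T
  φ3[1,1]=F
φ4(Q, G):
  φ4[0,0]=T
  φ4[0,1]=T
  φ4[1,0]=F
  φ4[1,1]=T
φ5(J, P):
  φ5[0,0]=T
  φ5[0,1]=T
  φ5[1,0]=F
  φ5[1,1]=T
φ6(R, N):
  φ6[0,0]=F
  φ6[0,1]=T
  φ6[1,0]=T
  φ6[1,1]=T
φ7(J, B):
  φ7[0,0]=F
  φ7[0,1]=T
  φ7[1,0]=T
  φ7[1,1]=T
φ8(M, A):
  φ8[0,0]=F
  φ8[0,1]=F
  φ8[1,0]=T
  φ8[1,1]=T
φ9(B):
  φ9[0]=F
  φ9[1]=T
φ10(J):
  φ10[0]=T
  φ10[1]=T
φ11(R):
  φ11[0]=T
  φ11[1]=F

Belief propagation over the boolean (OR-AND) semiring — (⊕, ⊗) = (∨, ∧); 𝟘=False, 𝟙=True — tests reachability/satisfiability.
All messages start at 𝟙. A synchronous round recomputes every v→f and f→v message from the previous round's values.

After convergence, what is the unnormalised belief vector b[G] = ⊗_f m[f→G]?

b[G] = [T, F]

init: all messages = 𝟙 over 2 values
r1 m[φ0→J] = [T, T]
r1 m[φ0→S] = [T, F]
r1 m[φ1→J] = [T, T]
r1 m[φ1→N] = [T, T]
r1 m[φ2→M] = [T, T]
r1 m[φ2→N] = [T, T]
r1 m[φ3→M] = [T, T]
r1 m[φ3→G] = [T, T]
r1 m[φ4→Q] = [T, T]
r1 m[φ4→G] = [T, T]
r1 m[φ5→J] = [T, T]
r1 m[φ5→P] = [T, T]
r1 m[φ6→R] = [T, T]
r1 m[φ6→N] = [T, T]
r1 m[φ7→J] = [T, T]
r1 m[φ7→B] = [T, T]
r1 m[φ8→M] = [F, T]
r1 m[φ8→A] = [T, T]
r1 m[φ9→B] = [F, T]
r1 m[φ10→J] = [T, T]
r1 m[φ11→R] = [T, F]
r1 m[J→φ0] = [T, T]
r1 m[J→φ1] = [T, T]
r1 m[J→φ5] = [T, T]
r1 m[J→φ7] = [T, T]
r1 m[J→φ10] = [T, T]
r1 m[M→φ2] = [T, T]
r1 m[M→φ3] = [T, T]
r1 m[M→φ8] = [T, T]
r1 m[P→φ5] = [T, T]
r1 m[R→φ6] = [T, T]
r1 m[R→φ11] = [T, T]
r1 m[S→φ0] = [T, T]
r1 m[Q→φ4] = [T, T]
r1 m[B→φ7] = [T, T]
r1 m[B→φ9] = [T, T]
r1 m[N→φ1] = [T, T]
r1 m[N→φ2] = [T, T]
r1 m[N→φ6] = [T, T]
r1 m[A→φ8] = [T, T]
r1 m[G→φ3] = [T, T]
r1 m[G→φ4] = [T, T]
r2 m[φ0→J] = [T, T]
r2 m[φ0→S] = [T, F]
r2 m[φ1→J] = [T, T]
r2 m[φ1→N] = [T, T]
r2 m[φ2→M] = [T, T]
r2 m[φ2→N] = [T, T]
r2 m[φ3→M] = [T, T]
r2 m[φ3→G] = [T, T]
r2 m[φ4→Q] = [T, T]
r2 m[φ4→G] = [T, T]
r2 m[φ5→J] = [T, T]
r2 m[φ5→P] = [T, T]
r2 m[φ6→R] = [T, T]
r2 m[φ6→N] = [T, T]
r2 m[φ7→J] = [T, T]
r2 m[φ7→B] = [T, T]
r2 m[φ8→M] = [F, T]
r2 m[φ8→A] = [T, T]
r2 m[φ9→B] = [F, T]
r2 m[φ10→J] = [T, T]
r2 m[φ11→R] = [T, F]
r2 m[J→φ0] = [T, T]
r2 m[J→φ1] = [T, T]
r2 m[J→φ5] = [T, T]
r2 m[J→φ7] = [T, T]
r2 m[J→φ10] = [T, T]
r2 m[M→φ2] = [F, T]
r2 m[M→φ3] = [F, T]
r2 m[M→φ8] = [T, T]
r2 m[P→φ5] = [T, T]
r2 m[R→φ6] = [T, F]
r2 m[R→φ11] = [T, T]
r2 m[S→φ0] = [T, T]
r2 m[Q→φ4] = [T, T]
r2 m[B→φ7] = [F, T]
r2 m[B→φ9] = [T, T]
r2 m[N→φ1] = [T, T]
r2 m[N→φ2] = [T, T]
r2 m[N→φ6] = [T, T]
r2 m[A→φ8] = [T, T]
r2 m[G→φ3] = [T, T]
r2 m[G→φ4] = [T, T]
r3 m[φ0→J] = [T, T]
r3 m[φ0→S] = [T, F]
r3 m[φ1→J] = [T, T]
r3 m[φ1→N] = [T, T]
r3 m[φ2→M] = [T, T]
r3 m[φ2→N] = [T, T]
r3 m[φ3→M] = [T, T]
r3 m[φ3→G] = [T, F]
r3 m[φ4→Q] = [T, T]
r3 m[φ4→G] = [T, T]
r3 m[φ5→J] = [T, T]
r3 m[φ5→P] = [T, T]
r3 m[φ6→R] = [T, T]
r3 m[φ6→N] = [F, T]
r3 m[φ7→J] = [T, T]
r3 m[φ7→B] = [T, T]
r3 m[φ8→M] = [F, T]
r3 m[φ8→A] = [T, T]
r3 m[φ9→B] = [F, T]
r3 m[φ10→J] = [T, T]
r3 m[φ11→R] = [T, F]
r3 m[J→φ0] = [T, T]
r3 m[J→φ1] = [T, T]
r3 m[J→φ5] = [T, T]
r3 m[J→φ7] = [T, T]
r3 m[J→φ10] = [T, T]
r3 m[M→φ2] = [F, T]
r3 m[M→φ3] = [F, T]
r3 m[M→φ8] = [T, T]
r3 m[P→φ5] = [T, T]
r3 m[R→φ6] = [T, F]
r3 m[R→φ11] = [T, T]
r3 m[S→φ0] = [T, T]
r3 m[Q→φ4] = [T, T]
r3 m[B→φ7] = [F, T]
r3 m[B→φ9] = [T, T]
r3 m[N→φ1] = [T, T]
r3 m[N→φ2] = [T, T]
r3 m[N→φ6] = [T, T]
r3 m[A→φ8] = [T, T]
r3 m[G→φ3] = [T, T]
r3 m[G→φ4] = [T, T]
r4 m[φ0→J] = [T, T]
r4 m[φ0→S] = [T, F]
r4 m[φ1→J] = [T, T]
r4 m[φ1→N] = [T, T]
r4 m[φ2→M] = [T, T]
r4 m[φ2→N] = [T, T]
r4 m[φ3→M] = [T, T]
r4 m[φ3→G] = [T, F]
r4 m[φ4→Q] = [T, T]
r4 m[φ4→G] = [T, T]
r4 m[φ5→J] = [T, T]
r4 m[φ5→P] = [T, T]
r4 m[φ6→R] = [T, T]
r4 m[φ6→N] = [F, T]
r4 m[φ7→J] = [T, T]
r4 m[φ7→B] = [T, T]
r4 m[φ8→M] = [F, T]
r4 m[φ8→A] = [T, T]
r4 m[φ9→B] = [F, T]
r4 m[φ10→J] = [T, T]
r4 m[φ11→R] = [T, F]
r4 m[J→φ0] = [T, T]
r4 m[J→φ1] = [T, T]
r4 m[J→φ5] = [T, T]
r4 m[J→φ7] = [T, T]
r4 m[J→φ10] = [T, T]
r4 m[M→φ2] = [F, T]
r4 m[M→φ3] = [F, T]
r4 m[M→φ8] = [T, T]
r4 m[P→φ5] = [T, T]
r4 m[R→φ6] = [T, F]
r4 m[R→φ11] = [T, T]
r4 m[S→φ0] = [T, T]
r4 m[Q→φ4] = [T, T]
r4 m[B→φ7] = [F, T]
r4 m[B→φ9] = [T, T]
r4 m[N→φ1] = [F, T]
r4 m[N→φ2] = [F, T]
r4 m[N→φ6] = [T, T]
r4 m[A→φ8] = [T, T]
r4 m[G→φ3] = [T, T]
r4 m[G→φ4] = [T, F]
r5 m[φ0→J] = [T, T]
r5 m[φ0→S] = [T, F]
r5 m[φ1→J] = [F, T]
r5 m[φ1→N] = [T, T]
r5 m[φ2→M] = [F, T]
r5 m[φ2→N] = [T, T]
r5 m[φ3→M] = [T, T]
r5 m[φ3→G] = [T, F]
r5 m[φ4→Q] = [T, F]
r5 m[φ4→G] = [T, T]
r5 m[φ5→J] = [T, T]
r5 m[φ5→P] = [T, T]
r5 m[φ6→R] = [T, T]
r5 m[φ6→N] = [F, T]
r5 m[φ7→J] = [T, T]
r5 m[φ7→B] = [T, T]
r5 m[φ8→M] = [F, T]
r5 m[φ8→A] = [T, T]
r5 m[φ9→B] = [F, T]
r5 m[φ10→J] = [T, T]
r5 m[φ11→R] = [T, F]
r5 m[J→φ0] = [T, T]
r5 m[J→φ1] = [T, T]
r5 m[J→φ5] = [T, T]
r5 m[J→φ7] = [T, T]
r5 m[J→φ10] = [T, T]
r5 m[M→φ2] = [F, T]
r5 m[M→φ3] = [F, T]
r5 m[M→φ8] = [T, T]
r5 m[P→φ5] = [T, T]
r5 m[R→φ6] = [T, F]
r5 m[R→φ11] = [T, T]
r5 m[S→φ0] = [T, T]
r5 m[Q→φ4] = [T, T]
r5 m[B→φ7] = [F, T]
r5 m[B→φ9] = [T, T]
r5 m[N→φ1] = [F, T]
r5 m[N→φ2] = [F, T]
r5 m[N→φ6] = [T, T]
r5 m[A→φ8] = [T, T]
r5 m[G→φ3] = [T, T]
r5 m[G→φ4] = [T, F]
r6 m[φ0→J] = [T, T]
r6 m[φ0→S] = [T, F]
r6 m[φ1→J] = [F, T]
r6 m[φ1→N] = [T, T]
r6 m[φ2→M] = [F, T]
r6 m[φ2→N] = [T, T]
r6 m[φ3→M] = [T, T]
r6 m[φ3→G] = [T, F]
r6 m[φ4→Q] = [T, F]
r6 m[φ4→G] = [T, T]
r6 m[φ5→J] = [T, T]
r6 m[φ5→P] = [T, T]
r6 m[φ6→R] = [T, T]
r6 m[φ6→N] = [F, T]
r6 m[φ7→J] = [T, T]
r6 m[φ7→B] = [T, T]
r6 m[φ8→M] = [F, T]
r6 m[φ8→A] = [T, T]
r6 m[φ9→B] = [F, T]
r6 m[φ10→J] = [T, T]
r6 m[φ11→R] = [T, F]
r6 m[J→φ0] = [F, T]
r6 m[J→φ1] = [T, T]
r6 m[J→φ5] = [F, T]
r6 m[J→φ7] = [F, T]
r6 m[J→φ10] = [F, T]
r6 m[M→φ2] = [F, T]
r6 m[M→φ3] = [F, T]
r6 m[M→φ8] = [F, T]
r6 m[P→φ5] = [T, T]
r6 m[R→φ6] = [T, F]
r6 m[R→φ11] = [T, T]
r6 m[S→φ0] = [T, T]
r6 m[Q→φ4] = [T, T]
r6 m[B→φ7] = [F, T]
r6 m[B→φ9] = [T, T]
r6 m[N→φ1] = [F, T]
r6 m[N→φ2] = [F, T]
r6 m[N→φ6] = [T, T]
r6 m[A→φ8] = [T, T]
r6 m[G→φ3] = [T, T]
r6 m[G→φ4] = [T, F]
r7 m[φ0→J] = [T, T]
r7 m[φ0→S] = [T, F]
r7 m[φ1→J] = [F, T]
r7 m[φ1→N] = [T, T]
r7 m[φ2→M] = [F, T]
r7 m[φ2→N] = [T, T]
r7 m[φ3→M] = [T, T]
r7 m[φ3→G] = [T, F]
r7 m[φ4→Q] = [T, F]
r7 m[φ4→G] = [T, T]
r7 m[φ5→J] = [T, T]
r7 m[φ5→P] = [F, T]
r7 m[φ6→R] = [T, T]
r7 m[φ6→N] = [F, T]
r7 m[φ7→J] = [T, T]
r7 m[φ7→B] = [T, T]
r7 m[φ8→M] = [F, T]
r7 m[φ8→A] = [T, T]
r7 m[φ9→B] = [F, T]
r7 m[φ10→J] = [T, T]
r7 m[φ11→R] = [T, F]
r7 m[J→φ0] = [F, T]
r7 m[J→φ1] = [T, T]
r7 m[J→φ5] = [F, T]
r7 m[J→φ7] = [F, T]
r7 m[J→φ10] = [F, T]
r7 m[M→φ2] = [F, T]
r7 m[M→φ3] = [F, T]
r7 m[M→φ8] = [F, T]
r7 m[P→φ5] = [T, T]
r7 m[R→φ6] = [T, F]
r7 m[R→φ11] = [T, T]
r7 m[S→φ0] = [T, T]
r7 m[Q→φ4] = [T, T]
r7 m[B→φ7] = [F, T]
r7 m[B→φ9] = [T, T]
r7 m[N→φ1] = [F, T]
r7 m[N→φ2] = [F, T]
r7 m[N→φ6] = [T, T]
r7 m[A→φ8] = [T, T]
r7 m[G→φ3] = [T, T]
r7 m[G→φ4] = [T, F]
r8 m[φ0→J] = [T, T]
r8 m[φ0→S] = [T, F]
r8 m[φ1→J] = [F, T]
r8 m[φ1→N] = [T, T]
r8 m[φ2→M] = [F, T]
r8 m[φ2→N] = [T, T]
r8 m[φ3→M] = [T, T]
r8 m[φ3→G] = [T, F]
r8 m[φ4→Q] = [T, F]
r8 m[φ4→G] = [T, T]
r8 m[φ5→J] = [T, T]
r8 m[φ5→P] = [F, T]
r8 m[φ6→R] = [T, T]
r8 m[φ6→N] = [F, T]
r8 m[φ7→J] = [T, T]
r8 m[φ7→B] = [T, T]
r8 m[φ8→M] = [F, T]
r8 m[φ8→A] = [T, T]
r8 m[φ9→B] = [F, T]
r8 m[φ10→J] = [T, T]
r8 m[φ11→R] = [T, F]
r8 m[J→φ0] = [F, T]
r8 m[J→φ1] = [T, T]
r8 m[J→φ5] = [F, T]
r8 m[J→φ7] = [F, T]
r8 m[J→φ10] = [F, T]
r8 m[M→φ2] = [F, T]
r8 m[M→φ3] = [F, T]
r8 m[M→φ8] = [F, T]
r8 m[P→φ5] = [T, T]
r8 m[R→φ6] = [T, F]
r8 m[R→φ11] = [T, T]
r8 m[S→φ0] = [T, T]
r8 m[Q→φ4] = [T, T]
r8 m[B→φ7] = [F, T]
r8 m[B→φ9] = [T, T]
r8 m[N→φ1] = [F, T]
r8 m[N→φ2] = [F, T]
r8 m[N→φ6] = [T, T]
r8 m[A→φ8] = [T, T]
r8 m[G→φ3] = [T, T]
r8 m[G→φ4] = [T, F]
fixed point reached at round 8
b[G] = ⊗ incoming = [T, F]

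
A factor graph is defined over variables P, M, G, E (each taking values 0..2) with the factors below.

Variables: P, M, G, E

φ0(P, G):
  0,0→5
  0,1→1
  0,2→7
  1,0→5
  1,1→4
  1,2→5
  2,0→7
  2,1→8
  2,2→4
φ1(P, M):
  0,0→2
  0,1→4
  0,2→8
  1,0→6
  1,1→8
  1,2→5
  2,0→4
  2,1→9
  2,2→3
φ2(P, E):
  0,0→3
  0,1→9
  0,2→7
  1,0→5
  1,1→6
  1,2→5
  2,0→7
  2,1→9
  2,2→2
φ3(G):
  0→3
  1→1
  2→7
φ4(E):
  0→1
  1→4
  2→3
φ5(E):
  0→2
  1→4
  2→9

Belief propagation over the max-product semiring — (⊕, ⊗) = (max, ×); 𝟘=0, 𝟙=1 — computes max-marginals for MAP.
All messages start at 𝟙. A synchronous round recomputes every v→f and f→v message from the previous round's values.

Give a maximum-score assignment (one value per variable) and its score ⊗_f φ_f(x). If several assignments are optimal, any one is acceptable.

assignment: (P=0, M=2, G=2, E=2); score = 74088

init: all messages = 𝟙 over 3 values
r1 m[φ0→P] = [7, 5, 8]
r1 m[φ0→G] = [7, 8, 7]
r1 m[φ1→P] = [8, 8, 9]
r1 m[φ1→M] = [6, 9, 8]
r1 m[φ2→P] = [9, 6, 9]
r1 m[φ2→E] = [7, 9, 7]
r1 m[φ3→G] = [3, 1, 7]
r1 m[φ4→E] = [1, 4, 3]
r1 m[φ5→E] = [2, 4, 9]
r1 m[P→φ0] = [1, 1, 1]
r1 m[P→φ1] = [1, 1, 1]
r1 m[P→φ2] = [1, 1, 1]
r1 m[M→φ1] = [1, 1, 1]
r1 m[G→φ0] = [1, 1, 1]
r1 m[G→φ3] = [1, 1, 1]
r1 m[E→φ2] = [1, 1, 1]
r1 m[E→φ4] = [1, 1, 1]
r1 m[E→φ5] = [1, 1, 1]
r2 m[φ0→P] = [7, 5, 8]
r2 m[φ0→G] = [7, 8, 7]
r2 m[φ1→P] = [8, 8, 9]
r2 m[φ1→M] = [6, 9, 8]
r2 m[φ2→P] = [9, 6, 9]
r2 m[φ2→E] = [7, 9, 7]
r2 m[φ3→G] = [3, 1, 7]
r2 m[φ4→E] = [1, 4, 3]
r2 m[φ5→E] = [2, 4, 9]
r2 m[P→φ0] = [72, 48, 81]
r2 m[P→φ1] = [63, 30, 72]
r2 m[P→φ2] = [56, 40, 72]
r2 m[M→φ1] = [1, 1, 1]
r2 m[G→φ0] = [3, 1, 7]
r2 m[G→φ3] = [7, 8, 7]
r2 m[E→φ2] = [2, 16, 27]
r2 m[E→φ4] = [14, 36, 63]
r2 m[E→φ5] = [7, 36, 21]
r3 m[φ0→P] = [49, 35, 28]
r3 m[φ0→G] = [567, 648, 504]
r3 m[φ1→P] = [8, 8, 9]
r3 m[φ1→M] = [288, 648, 504]
r3 m[φ2→P] = [189, 135, 144]
r3 m[φ2→E] = [504, 648, 392]
r3 m[φ3→G] = [3, 1, 7]
r3 m[φ4→E] = [1, 4, 3]
r3 m[φ5→E] = [2, 4, 9]
r3 m[P→φ0] = [72, 48, 81]
r3 m[P→φ1] = [63, 30, 72]
r3 m[P→φ2] = [56, 40, 72]
r3 m[M→φ1] = [1, 1, 1]
r3 m[G→φ0] = [3, 1, 7]
r3 m[G→φ3] = [7, 8, 7]
r3 m[E→φ2] = [2, 16, 27]
r3 m[E→φ4] = [14, 36, 63]
r3 m[E→φ5] = [7, 36, 21]
r4 m[φ0→P] = [49, 35, 28]
r4 m[φ0→G] = [567, 648, 504]
r4 m[φ1→P] = [8, 8, 9]
r4 m[φ1→M] = [288, 648, 504]
r4 m[φ2→P] = [189, 135, 144]
r4 m[φ2→E] = [504, 648, 392]
r4 m[φ3→G] = [3, 1, 7]
r4 m[φ4→E] = [1, 4, 3]
r4 m[φ5→E] = [2, 4, 9]
r4 m[P→φ0] = [1512, 1080, 1296]
r4 m[P→φ1] = [9261, 4725, 4032]
r4 m[P→φ2] = [392, 280, 252]
r4 m[M→φ1] = [1, 1, 1]
r4 m[G→φ0] = [3, 1, 7]
r4 m[G→φ3] = [567, 648, 504]
r4 m[E→φ2] = [2, 16, 27]
r4 m[E→φ4] = [1008, 2592, 3528]
r4 m[E→φ5] = [504, 2592, 1176]
r5 m[φ0→P] = [49, 35, 28]
r5 m[φ0→G] = [9072, 10368, 10584]
r5 m[φ1→P] = [8, 8, 9]
r5 m[φ1→M] = [28350, 37800, 74088]
r5 m[φ2→P] = [189, 135, 144]
r5 m[φ2→E] = [1764, 3528, 2744]
r5 m[φ3→G] = [3, 1, 7]
r5 m[φ4→E] = [1, 4, 3]
r5 m[φ5→E] = [2, 4, 9]
r5 m[P→φ0] = [1512, 1080, 1296]
r5 m[P→φ1] = [9261, 4725, 4032]
r5 m[P→φ2] = [392, 280, 252]
r5 m[M→φ1] = [1, 1, 1]
r5 m[G→φ0] = [3, 1, 7]
r5 m[G→φ3] = [567, 648, 504]
r5 m[E→φ2] = [2, 16, 27]
r5 m[E→φ4] = [1008, 2592, 3528]
r5 m[E→φ5] = [504, 2592, 1176]
r6 m[φ0→P] = [49, 35, 28]
r6 m[φ0→G] = [9072, 10368, 10584]
r6 m[φ1→P] = [8, 8, 9]
r6 m[φ1→M] = [28350, 37800, 74088]
r6 m[φ2→P] = [189, 135, 144]
r6 m[φ2→E] = [1764, 3528, 2744]
r6 m[φ3→G] = [3, 1, 7]
r6 m[φ4→E] = [1, 4, 3]
r6 m[φ5→E] = [2, 4, 9]
r6 m[P→φ0] = [1512, 1080, 1296]
r6 m[P→φ1] = [9261, 4725, 4032]
r6 m[P→φ2] = [392, 280, 252]
r6 m[M→φ1] = [1, 1, 1]
r6 m[G→φ0] = [3, 1, 7]
r6 m[G→φ3] = [9072, 10368, 10584]
r6 m[E→φ2] = [2, 16, 27]
r6 m[E→φ4] = [3528, 14112, 24696]
r6 m[E→φ5] = [1764, 14112, 8232]
r7 m[φ0→P] = [49, 35, 28]
r7 m[φ0→G] = [9072, 10368, 10584]
r7 m[φ1→P] = [8, 8, 9]
r7 m[φ1→M] = [28350, 37800, 74088]
r7 m[φ2→P] = [189, 135, 144]
r7 m[φ2→E] = [1764, 3528, 2744]
r7 m[φ3→G] = [3, 1, 7]
r7 m[φ4→E] = [1, 4, 3]
r7 m[φ5→E] = [2, 4, 9]
r7 m[P→φ0] = [1512, 1080, 1296]
r7 m[P→φ1] = [9261, 4725, 4032]
r7 m[P→φ2] = [392, 280, 252]
r7 m[M→φ1] = [1, 1, 1]
r7 m[G→φ0] = [3, 1, 7]
r7 m[G→φ3] = [9072, 10368, 10584]
r7 m[E→φ2] = [2, 16, 27]
r7 m[E→φ4] = [3528, 14112, 24696]
r7 m[E→φ5] = [1764, 14112, 8232]
fixed point reached at round 7
traceback from P: (P=0, M=2, G=2, E=2), score=74088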